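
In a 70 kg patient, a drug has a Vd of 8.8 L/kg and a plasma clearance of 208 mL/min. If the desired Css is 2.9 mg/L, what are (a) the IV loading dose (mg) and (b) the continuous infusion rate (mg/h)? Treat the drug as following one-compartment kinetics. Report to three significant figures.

(a) 1790 mg; (b) 36.2 mg/h

Vd = 8.8 L/kg × 70 kg = 616.0 L
LD = Vd · C_target = 616.0 × 2.9 = 1786 mg
Convert clearance: 208 mL/min × 60 min/h ÷ 1000 mL/L = 12.48 L/h
Infusion rate = 12.48 L/h × 2.9 mg/L = 36.19 mg/h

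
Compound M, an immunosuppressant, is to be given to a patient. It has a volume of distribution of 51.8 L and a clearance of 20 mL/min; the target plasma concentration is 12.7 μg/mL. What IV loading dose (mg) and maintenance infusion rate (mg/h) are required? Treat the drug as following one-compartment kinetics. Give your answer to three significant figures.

Loading: fill Vd to C_target → 51.80 L × 12.7 mg/L = 657.9 mg
CL = 20 mL/min = 20 × 0.06 = 1.200 L/h
Maintenance: replace elimination → rate = CL × Css = 1.200 × 12.7 = 15.24 mg/h

(a) 658 mg; (b) 15.2 mg/h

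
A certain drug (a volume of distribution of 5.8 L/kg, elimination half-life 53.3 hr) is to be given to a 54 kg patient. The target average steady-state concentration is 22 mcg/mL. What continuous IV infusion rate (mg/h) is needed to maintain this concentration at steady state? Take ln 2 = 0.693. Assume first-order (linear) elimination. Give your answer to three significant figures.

89.6 mg/h

Vd(total) = 54 kg × 5.8 L/kg = 313.2 L
k = 0.693/53.3 = 0.01300 h⁻¹, so CL = k·Vd = 0.01300 × 313.2 = 4.072 L/h
Infusion rate = CL × Css = 4.072 × 22 = 89.58 mg/h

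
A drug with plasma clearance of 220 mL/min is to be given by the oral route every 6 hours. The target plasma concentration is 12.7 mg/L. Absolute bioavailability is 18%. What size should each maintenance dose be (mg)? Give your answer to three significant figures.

5590 mg

CL = 220 mL/min = 220 × 0.06 = 13.20 L/h
D = CL × Css × τ / F = 13.20 × 12.7 × 6 / 0.18 = 5588 mg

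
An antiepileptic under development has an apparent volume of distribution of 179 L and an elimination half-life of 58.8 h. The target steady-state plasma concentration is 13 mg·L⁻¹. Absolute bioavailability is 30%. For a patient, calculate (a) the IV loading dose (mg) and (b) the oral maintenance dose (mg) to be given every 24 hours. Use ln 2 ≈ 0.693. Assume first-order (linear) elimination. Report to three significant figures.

LD = Vd × C = 179.0 × 13 = 2327 mg
CL = 0.693 × Vd / t½ = 0.693 × 179.0 / 58.8 = 2.110 L/h
D = CL × Css × τ / F = 2.110 × 13 × 24 / 0.3 = 2194 mg

(a) 2330 mg; (b) 2190 mg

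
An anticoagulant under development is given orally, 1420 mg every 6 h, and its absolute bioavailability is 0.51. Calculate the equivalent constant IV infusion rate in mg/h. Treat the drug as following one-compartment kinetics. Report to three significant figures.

Equivalent systemic input: infusion rate = F·D/τ.
Rate = 0.51 × 1420 / 6 = 120.7 mg/h

121 mg/h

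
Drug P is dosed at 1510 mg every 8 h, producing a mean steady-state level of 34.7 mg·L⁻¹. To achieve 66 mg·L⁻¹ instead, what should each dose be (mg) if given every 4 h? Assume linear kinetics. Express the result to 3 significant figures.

1440 mg

With linear kinetics, Css is proportional to dose rate (D/τ) at fixed clearance.
D₂ = D₁ × (Css,target / Css,current) × (τ₂/τ₁) = 1510 × (66/34.7) × (4/8) = 1436 mg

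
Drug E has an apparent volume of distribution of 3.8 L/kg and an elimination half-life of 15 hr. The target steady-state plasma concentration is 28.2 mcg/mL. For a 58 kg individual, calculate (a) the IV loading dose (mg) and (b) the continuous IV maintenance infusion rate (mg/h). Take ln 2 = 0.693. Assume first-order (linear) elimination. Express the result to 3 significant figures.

(a) 6220 mg; (b) 287 mg/h

Vd(total) = 58 kg × 3.8 L/kg = 220.4 L
LD = Vd × C = 220.4 × 28.2 = 6215 mg
CL = 0.693 × Vd / t½ = 0.693 × 220.4 / 15 = 10.18 L/h
Infusion rate = CL × Css = 10.18 × 28.2 = 287.1 mg/h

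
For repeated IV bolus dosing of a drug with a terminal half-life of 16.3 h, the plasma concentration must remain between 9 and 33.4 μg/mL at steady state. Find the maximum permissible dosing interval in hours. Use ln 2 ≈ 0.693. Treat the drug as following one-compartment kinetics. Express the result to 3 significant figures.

30.8 h

k = 0.693 / t½ = 0.693 / 16.3 = 0.04252 h⁻¹
Between IV bolus doses, concentration decays as C = C₀·e^(−kτ), so C_peak/C_trough = e^(kτ).
τ_max = ln(C_peak/C_trough) / k = ln(33.4/9) / 0.04252 = 1.311 / 0.04252 = 30.83 h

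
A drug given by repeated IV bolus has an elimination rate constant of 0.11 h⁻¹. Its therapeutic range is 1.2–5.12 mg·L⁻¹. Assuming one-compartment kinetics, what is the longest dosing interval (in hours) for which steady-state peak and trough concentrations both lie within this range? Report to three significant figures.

13.2 h

Between IV bolus doses, concentration decays as C = C₀·e^(−kτ), so C_peak/C_trough = e^(kτ).
τ_max = ln(C_peak/C_trough) / k = ln(5.12/1.2) / 0.1100 = 1.451 / 0.1100 = 13.19 h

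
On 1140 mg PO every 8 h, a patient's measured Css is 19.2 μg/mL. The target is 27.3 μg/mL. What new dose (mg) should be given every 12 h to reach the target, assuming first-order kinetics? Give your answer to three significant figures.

For first-order elimination, Css ∝ F·D/(CL·τ); F and CL are unchanged, so Css ∝ D/τ.
D₂ = D₁ × (Css,target / Css,current) × (τ₂/τ₁) = 1140 × (27.3/19.2) × (12/8) = 2431 mg

2430 mg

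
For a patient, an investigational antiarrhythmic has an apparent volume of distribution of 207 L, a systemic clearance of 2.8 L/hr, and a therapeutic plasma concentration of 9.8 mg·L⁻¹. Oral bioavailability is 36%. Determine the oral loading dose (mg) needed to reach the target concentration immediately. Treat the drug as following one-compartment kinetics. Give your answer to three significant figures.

5640 mg

LD = Vd × C / F = 207.0 × 9.800 / 0.36 = 5635 mg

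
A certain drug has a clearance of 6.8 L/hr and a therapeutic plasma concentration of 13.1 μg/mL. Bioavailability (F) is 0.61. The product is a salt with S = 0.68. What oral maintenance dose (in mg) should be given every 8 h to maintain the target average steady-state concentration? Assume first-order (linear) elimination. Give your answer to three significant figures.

1720 mg

D = CL × Css × τ / F / S = 6.800 × 13.1 × 8 / 0.61 / 0.68 = 1718 mg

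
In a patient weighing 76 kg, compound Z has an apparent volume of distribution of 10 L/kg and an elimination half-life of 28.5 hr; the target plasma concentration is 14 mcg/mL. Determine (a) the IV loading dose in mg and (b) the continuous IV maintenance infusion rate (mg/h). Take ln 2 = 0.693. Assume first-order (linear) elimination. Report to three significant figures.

Vd(total) = 76 kg × 10 L/kg = 760.0 L
LD = Vd × C = 760.0 × 14 = 10640 mg
CL = 0.693 × Vd / t½ = 0.693 × 760.0 / 28.5 = 18.48 L/h
Infusion rate = CL × Css = 18.48 × 14 = 258.7 mg/h

(a) 10600 mg; (b) 259 mg/h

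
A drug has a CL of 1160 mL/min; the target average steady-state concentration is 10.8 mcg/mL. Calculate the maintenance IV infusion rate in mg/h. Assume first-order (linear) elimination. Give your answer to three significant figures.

752 mg/h

CL = 1160 mL/min = 1160 × 0.06 = 69.60 L/h
At steady state, infusion rate equals elimination rate: rate in = CL × Css.
Rate = CL × Css = 69.60 × 10.8 = 751.7 mg/h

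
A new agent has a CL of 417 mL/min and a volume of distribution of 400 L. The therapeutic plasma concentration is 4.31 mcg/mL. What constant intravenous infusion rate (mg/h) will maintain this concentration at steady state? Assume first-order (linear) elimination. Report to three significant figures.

CL = 417 mL/min = 417 × 0.06 = 25.02 L/h
Maintenance depends on clearance, not Vd — rate in must match rate out.
R₀ = 25.02 × 4.31 = 107.8 mg/h

108 mg/h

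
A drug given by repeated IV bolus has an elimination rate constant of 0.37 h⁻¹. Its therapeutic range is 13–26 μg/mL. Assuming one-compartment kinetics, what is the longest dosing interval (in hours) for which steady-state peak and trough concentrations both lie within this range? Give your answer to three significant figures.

1.87 h

Between IV bolus doses, concentration decays as C = C₀·e^(−kτ), so C_peak/C_trough = e^(kτ).
τ_max = ln(C_peak/C_trough) / k = ln(26/13) / 0.3700 = 0.6931 / 0.3700 = 1.873 h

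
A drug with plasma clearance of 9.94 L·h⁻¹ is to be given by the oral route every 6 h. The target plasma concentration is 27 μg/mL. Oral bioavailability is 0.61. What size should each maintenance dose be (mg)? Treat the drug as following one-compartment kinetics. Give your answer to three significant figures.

At steady state, dose per interval replaces the amount cleared in that interval: F·D/τ = CL·Css.
D = CL × Css × τ / F = 9.940 × 27 × 6 / 0.61 = 2640 mg

2640 mg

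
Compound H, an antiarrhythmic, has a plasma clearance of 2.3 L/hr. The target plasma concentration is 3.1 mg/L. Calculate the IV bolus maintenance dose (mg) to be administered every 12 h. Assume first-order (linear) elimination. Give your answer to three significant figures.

D = CL × Css × τ = 2.300 × 3.1 × 12 = 85.56 mg

85.6 mg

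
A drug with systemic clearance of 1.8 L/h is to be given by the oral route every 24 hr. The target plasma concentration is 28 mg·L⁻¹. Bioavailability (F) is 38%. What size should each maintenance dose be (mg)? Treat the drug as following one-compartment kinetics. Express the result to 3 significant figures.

At steady state, dose per interval replaces the amount cleared in that interval: F·D/τ = CL·Css.
D = CL × Css × τ / F = 1.800 × 28 × 24 / 0.38 = 3183 mg

3180 mg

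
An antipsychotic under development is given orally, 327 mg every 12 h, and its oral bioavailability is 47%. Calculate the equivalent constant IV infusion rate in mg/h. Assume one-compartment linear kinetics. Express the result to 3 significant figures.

Equivalent systemic input: infusion rate = F·D/τ.
Rate = 0.47 × 327 / 12 = 12.81 mg/h

12.8 mg/h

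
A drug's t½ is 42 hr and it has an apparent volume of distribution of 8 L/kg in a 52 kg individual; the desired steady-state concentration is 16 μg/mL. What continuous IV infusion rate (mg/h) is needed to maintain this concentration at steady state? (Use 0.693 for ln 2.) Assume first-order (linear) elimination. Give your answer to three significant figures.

110 mg/h

Total Vd = 8 × 52 = 416.0 L
k = 0.693/42 = 0.01650 h⁻¹, so CL = k·Vd = 0.01650 × 416.0 = 6.864 L/h
Infusion rate = CL × Css = 6.864 × 16 = 109.8 mg/h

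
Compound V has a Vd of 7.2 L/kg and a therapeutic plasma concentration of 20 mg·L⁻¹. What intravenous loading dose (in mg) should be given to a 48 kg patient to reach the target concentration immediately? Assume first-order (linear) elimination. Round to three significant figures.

Total Vd = 7.2 × 48 = 345.6 L
The loading dose fills Vd to the target concentration.
LD = Vd × C = 345.6 × 20.00 = 6912 mg

6910 mg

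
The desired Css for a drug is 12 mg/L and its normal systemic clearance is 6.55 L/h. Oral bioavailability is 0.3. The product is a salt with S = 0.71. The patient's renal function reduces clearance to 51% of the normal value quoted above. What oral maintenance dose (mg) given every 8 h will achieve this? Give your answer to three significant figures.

1510 mg

Patient clearance = 0.51 × 6.550 = 3.341 L/h
D = CL × Css × τ / F / S = 3.341 × 12 × 8 / 0.3 / 0.71 = 1506 mg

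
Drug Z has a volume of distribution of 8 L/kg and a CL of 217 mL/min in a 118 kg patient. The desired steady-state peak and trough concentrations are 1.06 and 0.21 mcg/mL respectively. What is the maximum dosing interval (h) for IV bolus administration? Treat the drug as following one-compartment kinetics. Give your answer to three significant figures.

Vd = 8 L/kg × 118 kg = 944.0 L
CL = 217 mL/min = 217 × 0.06 = 13.02 L/h
k = CL / Vd = 13.02 / 944.0 = 0.01379 h⁻¹
Between IV bolus doses, concentration decays as C = C₀·e^(−kτ), so C_peak/C_trough = e^(kτ).
τ_max = ln(C_peak/C_trough) / k = ln(1.06/0.21) / 0.01379 = 1.619 / 0.01379 = 117.4 h

117 h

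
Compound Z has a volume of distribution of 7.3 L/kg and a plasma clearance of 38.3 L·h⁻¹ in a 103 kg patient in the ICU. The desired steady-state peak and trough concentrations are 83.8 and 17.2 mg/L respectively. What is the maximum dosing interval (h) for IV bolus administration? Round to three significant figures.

Vd(total) = 103 kg × 7.3 L/kg = 751.9 L
k = CL / Vd = 38.30 / 751.9 = 0.05094 h⁻¹
Between IV bolus doses, concentration decays as C = C₀·e^(−kτ), so C_peak/C_trough = e^(kτ).
τ_max = ln(C_peak/C_trough) / k = ln(83.8/17.2) / 0.05094 = 1.584 / 0.05094 = 31.10 h

31.1 h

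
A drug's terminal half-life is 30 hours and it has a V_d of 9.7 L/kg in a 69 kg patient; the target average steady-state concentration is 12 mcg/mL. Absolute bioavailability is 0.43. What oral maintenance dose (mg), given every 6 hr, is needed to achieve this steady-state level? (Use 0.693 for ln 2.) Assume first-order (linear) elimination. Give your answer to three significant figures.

Total Vd = 9.7 × 69 = 669.3 L
k = 0.693/30 = 0.02310 h⁻¹, so CL = k·Vd = 0.02310 × 669.3 = 15.46 L/h
D = CL × Css × τ / F = 15.46 × 12 × 6 / 0.43 = 2589 mg

2590 mg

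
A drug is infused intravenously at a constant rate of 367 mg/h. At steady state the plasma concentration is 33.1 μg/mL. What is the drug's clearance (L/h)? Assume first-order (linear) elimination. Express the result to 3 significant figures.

At steady state, infusion rate = CL × Css, so CL = rate / Css.
CL = 367 / 33.1 = 11.09 L/h

11.1 L/h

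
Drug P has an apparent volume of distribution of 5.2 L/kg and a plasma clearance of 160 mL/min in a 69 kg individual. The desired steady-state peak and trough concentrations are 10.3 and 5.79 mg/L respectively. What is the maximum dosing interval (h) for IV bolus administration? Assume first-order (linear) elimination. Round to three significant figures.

Vd(total) = 69 kg × 5.2 L/kg = 358.8 L
CL = 160 mL/min = 160 × 0.06 = 9.600 L/h
k = CL / Vd = 9.600 / 358.8 = 0.02676 h⁻¹
Between IV bolus doses, concentration decays as C = C₀·e^(−kτ), so C_peak/C_trough = e^(kτ).
τ_max = ln(C_peak/C_trough) / k = ln(10.3/5.79) / 0.02676 = 0.5760 / 0.02676 = 21.52 h

21.5 h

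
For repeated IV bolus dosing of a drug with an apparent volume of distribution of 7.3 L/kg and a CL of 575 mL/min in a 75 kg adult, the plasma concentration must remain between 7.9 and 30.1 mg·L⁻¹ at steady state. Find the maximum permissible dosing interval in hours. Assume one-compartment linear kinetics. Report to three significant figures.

21.2 h

Vd(total) = 75 kg × 7.3 L/kg = 547.5 L
CL = 575 mL/min = 575 × 0.06 = 34.50 L/h
k = CL / Vd = 34.50 / 547.5 = 0.06301 h⁻¹
Between IV bolus doses, concentration decays as C = C₀·e^(−kτ), so C_peak/C_trough = e^(kτ).
τ_max = ln(C_peak/C_trough) / k = ln(30.1/7.9) / 0.06301 = 1.338 / 0.06301 = 21.23 h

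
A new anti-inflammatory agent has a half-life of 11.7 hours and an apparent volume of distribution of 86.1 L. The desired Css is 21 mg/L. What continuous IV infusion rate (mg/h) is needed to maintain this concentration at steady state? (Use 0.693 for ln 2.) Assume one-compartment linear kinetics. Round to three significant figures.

107 mg/h

CL = 0.693 × Vd / t½ = 0.693 × 86.10 / 11.7 = 5.100 L/h
Infusion rate = CL × Css = 5.100 × 21 = 107.1 mg/h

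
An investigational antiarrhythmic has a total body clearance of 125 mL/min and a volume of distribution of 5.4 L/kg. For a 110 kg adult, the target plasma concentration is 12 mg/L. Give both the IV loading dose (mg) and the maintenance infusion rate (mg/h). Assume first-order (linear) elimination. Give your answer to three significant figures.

Total Vd = 5.4 × 110 = 594.0 L
Loading: fill Vd to C_target → 594.0 L × 12 mg/L = 7128 mg
CL = 125 mL/min = 125 × 0.06 = 7.500 L/h
Maintenance: replace elimination → rate = CL × Css = 7.500 × 12 = 90.00 mg/h

(a) 7130 mg; (b) 90.0 mg/h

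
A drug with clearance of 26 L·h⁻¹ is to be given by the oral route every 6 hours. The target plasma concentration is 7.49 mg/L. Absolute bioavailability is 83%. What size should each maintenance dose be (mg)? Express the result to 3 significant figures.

1410 mg

D = CL × Css × τ / F = 26.00 × 7.49 × 6 / 0.83 = 1408 mg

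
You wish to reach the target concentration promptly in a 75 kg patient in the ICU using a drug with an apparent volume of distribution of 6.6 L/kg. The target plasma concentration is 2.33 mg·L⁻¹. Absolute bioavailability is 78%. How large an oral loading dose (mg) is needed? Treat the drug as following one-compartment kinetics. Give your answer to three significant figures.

1480 mg

Vd = 6.6 L/kg × 75 kg = 495.0 L
LD = Vd × C / F = 495.0 × 2.330 / 0.78 = 1479 mg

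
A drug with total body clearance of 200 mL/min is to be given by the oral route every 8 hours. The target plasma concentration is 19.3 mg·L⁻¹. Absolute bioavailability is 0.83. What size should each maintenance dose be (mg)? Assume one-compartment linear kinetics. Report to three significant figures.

2230 mg

Convert clearance: 200 mL/min × 60 min/h ÷ 1000 mL/L = 12.00 L/h
D = CL × Css × τ / F = 12.00 × 19.3 × 8 / 0.83 = 2232 mg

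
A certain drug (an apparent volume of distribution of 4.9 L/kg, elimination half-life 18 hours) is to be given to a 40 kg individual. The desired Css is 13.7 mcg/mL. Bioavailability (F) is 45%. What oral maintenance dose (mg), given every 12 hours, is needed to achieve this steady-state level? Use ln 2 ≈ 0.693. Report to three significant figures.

2760 mg

Vd = 4.9 L/kg × 40 kg = 196.0 L
k = 0.693/18 = 0.03850 h⁻¹, so CL = k·Vd = 0.03850 × 196.0 = 7.546 L/h
D = CL × Css × τ / F = 7.546 × 13.7 × 12 / 0.45 = 2757 mg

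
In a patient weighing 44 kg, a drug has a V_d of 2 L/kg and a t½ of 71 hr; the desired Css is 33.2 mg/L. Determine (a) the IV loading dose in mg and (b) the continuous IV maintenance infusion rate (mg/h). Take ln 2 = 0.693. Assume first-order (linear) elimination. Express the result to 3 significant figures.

(a) 2920 mg; (b) 28.5 mg/h

Vd(total) = 44 kg × 2 L/kg = 88.00 L
LD = Vd × C = 88.00 × 33.2 = 2922 mg
CL = 0.693 × Vd / t½ = 0.693 × 88.00 / 71 = 0.8589 L/h
Infusion rate = CL × Css = 0.8589 × 33.2 = 28.52 mg/h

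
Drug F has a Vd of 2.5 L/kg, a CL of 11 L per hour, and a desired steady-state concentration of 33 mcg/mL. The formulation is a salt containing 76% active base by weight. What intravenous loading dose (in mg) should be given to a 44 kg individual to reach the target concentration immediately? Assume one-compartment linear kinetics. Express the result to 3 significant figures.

Vd = 2.5 L/kg × 44 kg = 110.0 L
LD = Vd × C / S = 110.0 × 33.00 / 0.76 = 4776 mg

4780 mg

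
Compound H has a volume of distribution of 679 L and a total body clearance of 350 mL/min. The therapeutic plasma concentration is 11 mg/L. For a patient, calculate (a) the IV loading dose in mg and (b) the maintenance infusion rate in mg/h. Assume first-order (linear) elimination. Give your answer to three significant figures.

Loading dose = Vd × C = 679.0 × 11 = 7469 mg
CL = 350 mL/min × 60/1000 = 21.00 L/h
Maintenance: replace elimination → rate = CL × Css = 21.00 × 11 = 231.0 mg/h

(a) 7470 mg; (b) 231 mg/h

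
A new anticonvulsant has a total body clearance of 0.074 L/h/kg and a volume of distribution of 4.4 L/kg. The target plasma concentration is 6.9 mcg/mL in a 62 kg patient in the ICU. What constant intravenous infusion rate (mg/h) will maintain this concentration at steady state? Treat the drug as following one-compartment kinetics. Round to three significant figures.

31.7 mg/h

CL = 0.074 L/h/kg × 62 kg = 4.588 L/h
R₀ = 4.588 × 6.9 = 31.66 mg/h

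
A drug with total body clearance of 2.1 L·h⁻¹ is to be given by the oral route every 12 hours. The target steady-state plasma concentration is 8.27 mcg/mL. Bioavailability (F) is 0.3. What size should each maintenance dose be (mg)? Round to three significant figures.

At steady state, dose per interval replaces the amount cleared in that interval: F·D/τ = CL·Css.
D = CL × Css × τ / F = 2.100 × 8.27 × 12 / 0.3 = 694.7 mg

695 mg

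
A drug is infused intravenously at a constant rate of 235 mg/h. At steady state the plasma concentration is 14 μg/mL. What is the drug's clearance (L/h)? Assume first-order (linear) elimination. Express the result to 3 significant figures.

16.8 L/h

At steady state, infusion rate = CL × Css, so CL = rate / Css.
CL = 235 / 14 = 16.79 L/h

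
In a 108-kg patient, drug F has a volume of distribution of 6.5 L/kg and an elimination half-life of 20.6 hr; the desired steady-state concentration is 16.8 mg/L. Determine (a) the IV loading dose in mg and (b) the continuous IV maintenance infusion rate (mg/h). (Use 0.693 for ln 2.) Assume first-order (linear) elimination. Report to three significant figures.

Vd = 6.5 L/kg × 108 kg = 702.0 L
LD = Vd × C = 702.0 × 16.8 = 11790 mg
CL = 0.693 × Vd / t½ = 0.693 × 702.0 / 20.6 = 23.62 L/h
Infusion rate = CL × Css = 23.62 × 16.8 = 396.8 mg/h

(a) 11800 mg; (b) 397 mg/h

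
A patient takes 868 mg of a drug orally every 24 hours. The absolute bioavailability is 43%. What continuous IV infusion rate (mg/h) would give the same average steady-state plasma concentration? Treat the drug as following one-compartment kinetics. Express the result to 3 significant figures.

15.6 mg/h

Equivalent systemic input: infusion rate = F·D/τ.
Rate = 0.43 × 868 / 24 = 15.55 mg/h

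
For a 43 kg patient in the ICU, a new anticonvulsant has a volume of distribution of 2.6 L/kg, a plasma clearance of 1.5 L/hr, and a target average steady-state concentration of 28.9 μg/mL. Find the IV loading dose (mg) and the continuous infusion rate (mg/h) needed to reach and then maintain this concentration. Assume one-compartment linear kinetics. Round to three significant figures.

(a) 3230 mg; (b) 43.4 mg/h

Vd = 2.6 L/kg × 43 kg = 111.8 L
Loading dose = Vd × C = 111.8 × 28.9 = 3231 mg
Infusion rate = 1.500 L/h × 28.9 mg/L = 43.35 mg/h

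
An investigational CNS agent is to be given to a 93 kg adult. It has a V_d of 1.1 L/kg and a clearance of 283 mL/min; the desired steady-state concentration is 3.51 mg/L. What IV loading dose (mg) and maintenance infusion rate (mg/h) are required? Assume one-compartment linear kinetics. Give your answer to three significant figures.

Vd(total) = 93 kg × 1.1 L/kg = 102.3 L
LD = Vd · C_target = 102.3 × 3.51 = 359.1 mg
CL = 283 mL/min = 283 × 0.06 = 16.98 L/h
Maintenance infusion rate = CL × Css = 16.98 × 3.51 = 59.60 mg/h

(a) 359 mg; (b) 59.6 mg/h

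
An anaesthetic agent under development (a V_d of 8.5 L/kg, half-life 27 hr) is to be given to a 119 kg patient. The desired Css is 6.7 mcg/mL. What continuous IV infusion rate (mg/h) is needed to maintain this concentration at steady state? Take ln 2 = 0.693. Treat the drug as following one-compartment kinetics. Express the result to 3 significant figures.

174 mg/h

Total Vd = 8.5 × 119 = 1012 L
CL = ln 2 · Vd / t½ = 0.693 × 1012 / 27 = 25.97 L/h
Infusion rate = CL × Css = 25.97 × 6.7 = 174.0 mg/h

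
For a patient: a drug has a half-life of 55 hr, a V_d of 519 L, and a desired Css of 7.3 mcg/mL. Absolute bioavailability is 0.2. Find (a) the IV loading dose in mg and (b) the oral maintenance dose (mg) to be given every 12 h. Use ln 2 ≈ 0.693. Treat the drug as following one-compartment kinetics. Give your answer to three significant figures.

(a) 3790 mg; (b) 2860 mg

LD = Vd × C = 519.0 × 7.3 = 3789 mg
CL = 0.693 × Vd / t½ = 0.693 × 519.0 / 55 = 6.539 L/h
D = CL × Css × τ / F = 6.539 × 7.3 × 12 / 0.2 = 2864 mg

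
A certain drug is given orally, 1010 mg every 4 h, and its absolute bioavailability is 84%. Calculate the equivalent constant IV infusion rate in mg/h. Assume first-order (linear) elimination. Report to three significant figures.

212 mg/h

Equivalent systemic input: infusion rate = F·D/τ.
Rate = 0.84 × 1010 / 4 = 212.1 mg/h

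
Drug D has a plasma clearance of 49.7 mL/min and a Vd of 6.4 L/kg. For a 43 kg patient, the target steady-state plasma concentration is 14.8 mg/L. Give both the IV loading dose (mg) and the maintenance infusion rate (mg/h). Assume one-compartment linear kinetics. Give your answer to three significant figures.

Vd(total) = 43 kg × 6.4 L/kg = 275.2 L
LD = Vd · C_target = 275.2 × 14.8 = 4073 mg
Convert clearance: 49.7 mL/min × 60 min/h ÷ 1000 mL/L = 2.982 L/h
Maintenance infusion rate = CL × Css = 2.982 × 14.8 = 44.13 mg/h

(a) 4070 mg; (b) 44.1 mg/h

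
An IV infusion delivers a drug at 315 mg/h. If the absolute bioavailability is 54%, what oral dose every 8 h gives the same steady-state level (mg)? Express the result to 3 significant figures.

4670 mg

To maintain the same Css, the systemic dosing rate must be unchanged: F·D/τ = infusion rate.
D = rate × τ / F = 315 × 8 / 0.54 = 4667 mg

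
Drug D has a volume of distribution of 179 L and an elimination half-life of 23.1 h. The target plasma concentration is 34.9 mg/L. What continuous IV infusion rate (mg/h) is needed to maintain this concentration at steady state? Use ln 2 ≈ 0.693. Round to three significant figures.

CL = ln 2 · Vd / t½ = 0.693 × 179.0 / 23.1 = 5.370 L/h
Infusion rate = CL × Css = 5.370 × 34.9 = 187.4 mg/h

187 mg/h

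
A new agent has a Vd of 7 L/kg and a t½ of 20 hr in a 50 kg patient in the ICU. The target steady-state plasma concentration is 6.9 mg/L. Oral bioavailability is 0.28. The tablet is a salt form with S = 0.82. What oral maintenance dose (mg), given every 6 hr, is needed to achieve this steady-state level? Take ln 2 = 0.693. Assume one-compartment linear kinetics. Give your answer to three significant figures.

2190 mg

Total Vd = 7 × 50 = 350.0 L
k = 0.693/20 = 0.03465 h⁻¹, so CL = k·Vd = 0.03465 × 350.0 = 12.13 L/h
D = CL × Css × τ / F / S = 12.13 × 6.9 × 6 / 0.28 / 0.82 = 2187 mg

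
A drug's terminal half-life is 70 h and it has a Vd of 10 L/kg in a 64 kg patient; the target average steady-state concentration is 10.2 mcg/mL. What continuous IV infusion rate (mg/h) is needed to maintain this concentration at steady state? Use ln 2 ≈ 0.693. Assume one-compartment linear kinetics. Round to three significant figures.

64.6 mg/h

Total Vd = 10 × 64 = 640.0 L
CL = 0.693 × Vd / t½ = 0.693 × 640.0 / 70 = 6.336 L/h
Infusion rate = CL × Css = 6.336 × 10.2 = 64.63 mg/h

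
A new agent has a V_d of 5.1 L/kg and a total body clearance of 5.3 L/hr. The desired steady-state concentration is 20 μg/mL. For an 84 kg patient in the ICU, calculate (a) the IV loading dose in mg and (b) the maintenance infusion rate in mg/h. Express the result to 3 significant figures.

Total Vd = 5.1 × 84 = 428.4 L
Loading dose = Vd × C = 428.4 × 20 = 8568 mg
Infusion rate = 5.300 L/h × 20 mg/L = 106.0 mg/h

(a) 8570 mg; (b) 106 mg/h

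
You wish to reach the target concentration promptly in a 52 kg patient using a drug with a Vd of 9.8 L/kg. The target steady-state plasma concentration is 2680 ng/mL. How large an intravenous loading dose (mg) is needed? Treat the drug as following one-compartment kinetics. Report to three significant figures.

1370 mg

Total Vd = 9.8 × 52 = 509.6 L
C = 2680 ng/mL = 2.680 mg/L
LD = Vd × C = 509.6 × 2.680 = 1366 mg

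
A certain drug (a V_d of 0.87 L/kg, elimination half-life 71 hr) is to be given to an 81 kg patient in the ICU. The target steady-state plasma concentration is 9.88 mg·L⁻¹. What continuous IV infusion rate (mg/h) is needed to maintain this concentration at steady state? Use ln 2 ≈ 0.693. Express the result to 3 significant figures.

6.80 mg/h

Vd(total) = 81 kg × 0.87 L/kg = 70.47 L
CL = 0.693 × Vd / t½ = 0.693 × 70.47 / 71 = 0.6878 L/h
Infusion rate = CL × Css = 0.6878 × 9.88 = 6.795 mg/h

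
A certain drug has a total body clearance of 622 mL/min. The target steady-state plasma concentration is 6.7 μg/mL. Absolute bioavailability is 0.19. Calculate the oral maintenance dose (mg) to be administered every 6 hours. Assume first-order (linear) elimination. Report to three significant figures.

CL = 622 mL/min × 60/1000 = 37.32 L/h
D = CL × Css × τ / F = 37.32 × 6.7 × 6 / 0.19 = 7896 mg

7900 mg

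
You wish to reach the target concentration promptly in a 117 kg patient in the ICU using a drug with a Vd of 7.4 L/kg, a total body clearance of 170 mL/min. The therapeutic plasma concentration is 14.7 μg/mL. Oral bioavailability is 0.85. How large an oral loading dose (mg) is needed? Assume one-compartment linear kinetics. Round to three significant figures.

Vd(total) = 117 kg × 7.4 L/kg = 865.8 L
The loading dose fills Vd to the target concentration.
LD = Vd × C / F = 865.8 × 14.70 / 0.85 = 14970 mg

15000 mg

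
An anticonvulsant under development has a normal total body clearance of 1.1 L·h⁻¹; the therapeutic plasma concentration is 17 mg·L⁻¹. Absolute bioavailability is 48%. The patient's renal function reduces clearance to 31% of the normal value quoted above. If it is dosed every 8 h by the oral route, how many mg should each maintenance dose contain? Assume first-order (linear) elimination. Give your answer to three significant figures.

Patient clearance = 0.31 × 1.100 = 0.3410 L/h
D = CL × Css × τ / F = 0.3410 × 17 × 8 / 0.48 = 96.62 mg

96.6 mg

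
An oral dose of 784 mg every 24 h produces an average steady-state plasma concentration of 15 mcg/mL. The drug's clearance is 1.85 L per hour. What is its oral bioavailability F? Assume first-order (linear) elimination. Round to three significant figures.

F·D/τ = CL·Css at steady state → F = CL·Css·τ / D.
F = 1.85 × 15 × 24 / 784 = 0.849

0.849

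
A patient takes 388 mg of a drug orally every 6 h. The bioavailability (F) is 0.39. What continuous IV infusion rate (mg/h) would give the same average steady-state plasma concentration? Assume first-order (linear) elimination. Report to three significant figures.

25.2 mg/h

Equivalent systemic input: infusion rate = F·D/τ.
Rate = 0.39 × 388 / 6 = 25.22 mg/h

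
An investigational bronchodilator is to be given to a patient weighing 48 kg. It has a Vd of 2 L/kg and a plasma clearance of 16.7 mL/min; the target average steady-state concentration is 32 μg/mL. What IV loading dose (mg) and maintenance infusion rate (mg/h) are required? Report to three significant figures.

(a) 3070 mg; (b) 32.1 mg/h

Vd = 2 L/kg × 48 kg = 96.00 L
Loading: fill Vd to C_target → 96.00 L × 32 mg/L = 3072 mg
Convert clearance: 16.7 mL/min × 60 min/h ÷ 1000 mL/L = 1.002 L/h
Maintenance infusion rate = CL × Css = 1.002 × 32 = 32.06 mg/h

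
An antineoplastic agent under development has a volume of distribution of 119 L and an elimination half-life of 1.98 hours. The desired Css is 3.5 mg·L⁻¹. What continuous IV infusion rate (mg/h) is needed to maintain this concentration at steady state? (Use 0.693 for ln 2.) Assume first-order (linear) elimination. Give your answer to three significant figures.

146 mg/h

k = 0.693/1.98 = 0.3500 h⁻¹, so CL = k·Vd = 0.3500 × 119.0 = 41.65 L/h
Infusion rate = CL × Css = 41.65 × 3.5 = 145.8 mg/h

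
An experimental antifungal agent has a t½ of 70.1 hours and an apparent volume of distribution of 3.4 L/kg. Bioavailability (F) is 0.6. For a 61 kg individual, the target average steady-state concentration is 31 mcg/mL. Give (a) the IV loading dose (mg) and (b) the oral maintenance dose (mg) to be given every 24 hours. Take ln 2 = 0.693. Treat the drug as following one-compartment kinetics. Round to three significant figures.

(a) 6430 mg; (b) 2540 mg

Vd(total) = 61 kg × 3.4 L/kg = 207.4 L
LD = Vd × C = 207.4 × 31 = 6429 mg
CL = 0.693 × Vd / t½ = 0.693 × 207.4 / 70.1 = 2.050 L/h
D = CL × Css × τ / F = 2.050 × 31 × 24 / 0.6 = 2542 mg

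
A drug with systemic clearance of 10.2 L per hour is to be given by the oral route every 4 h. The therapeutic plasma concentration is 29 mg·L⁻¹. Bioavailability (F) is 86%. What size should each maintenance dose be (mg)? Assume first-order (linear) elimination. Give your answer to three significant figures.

D = CL × Css × τ / F = 10.20 × 29 × 4 / 0.86 = 1376 mg

1380 mg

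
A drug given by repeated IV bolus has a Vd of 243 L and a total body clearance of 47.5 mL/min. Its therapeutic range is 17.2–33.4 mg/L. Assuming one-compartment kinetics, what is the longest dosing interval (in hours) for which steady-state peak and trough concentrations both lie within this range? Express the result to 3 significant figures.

CL = 47.5 mL/min = 47.5 × 0.06 = 2.850 L/h
k = CL / Vd = 2.850 / 243.0 = 0.01173 h⁻¹
Between IV bolus doses, concentration decays as C = C₀·e^(−kτ), so C_peak/C_trough = e^(kτ).
τ_max = ln(C_peak/C_trough) / k = ln(33.4/17.2) / 0.01173 = 0.6636 / 0.01173 = 56.57 h

56.6 h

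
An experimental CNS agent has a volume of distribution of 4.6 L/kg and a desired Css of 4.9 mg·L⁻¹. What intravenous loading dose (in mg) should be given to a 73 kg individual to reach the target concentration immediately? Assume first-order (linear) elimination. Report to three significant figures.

Vd = 4.6 L/kg × 73 kg = 335.8 L
LD = Vd × C = 335.8 × 4.900 = 1645 mg

1650 mg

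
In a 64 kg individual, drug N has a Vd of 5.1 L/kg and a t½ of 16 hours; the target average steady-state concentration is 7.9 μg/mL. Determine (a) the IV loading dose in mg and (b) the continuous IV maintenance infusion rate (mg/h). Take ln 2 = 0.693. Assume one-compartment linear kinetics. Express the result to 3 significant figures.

Vd = 5.1 L/kg × 64 kg = 326.4 L
LD = Vd × C = 326.4 × 7.9 = 2579 mg
CL = 0.693 × Vd / t½ = 0.693 × 326.4 / 16 = 14.14 L/h
Infusion rate = CL × Css = 14.14 × 7.9 = 111.7 mg/h

(a) 2580 mg; (b) 112 mg/h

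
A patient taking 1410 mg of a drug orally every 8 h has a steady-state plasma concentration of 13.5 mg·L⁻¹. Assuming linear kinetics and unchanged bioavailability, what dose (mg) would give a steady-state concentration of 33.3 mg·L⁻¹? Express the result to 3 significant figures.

For first-order elimination, Css ∝ F·D/(CL·τ); F and CL are unchanged, so Css ∝ D/τ.
D₂ = D₁ × (Css,target / Css,current) = 1410 × 33.3/13.5 = 3478 mg

3480 mg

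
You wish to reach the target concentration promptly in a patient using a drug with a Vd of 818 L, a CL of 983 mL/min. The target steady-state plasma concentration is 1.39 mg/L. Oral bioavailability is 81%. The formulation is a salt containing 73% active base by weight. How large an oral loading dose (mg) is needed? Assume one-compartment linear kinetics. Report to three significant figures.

1920 mg

The loading dose fills Vd to the target concentration.
LD = Vd × C / F / S = 818.0 × 1.390 / 0.81 / 0.73 = 1923 mg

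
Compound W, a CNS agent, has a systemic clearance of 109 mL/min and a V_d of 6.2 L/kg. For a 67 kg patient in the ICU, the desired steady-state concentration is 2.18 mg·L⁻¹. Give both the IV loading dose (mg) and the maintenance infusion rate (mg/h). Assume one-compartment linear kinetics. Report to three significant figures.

(a) 906 mg; (b) 14.3 mg/h

Vd = 6.2 L/kg × 67 kg = 415.4 L
Loading dose = Vd × C = 415.4 × 2.18 = 905.6 mg
Convert clearance: 109 mL/min × 60 min/h ÷ 1000 mL/L = 6.540 L/h
Maintenance: replace elimination → rate = CL × Css = 6.540 × 2.18 = 14.26 mg/h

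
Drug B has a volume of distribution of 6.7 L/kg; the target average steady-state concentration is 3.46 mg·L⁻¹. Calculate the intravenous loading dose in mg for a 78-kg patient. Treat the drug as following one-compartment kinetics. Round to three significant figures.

Vd = 6.7 L/kg × 78 kg = 522.6 L
LD = Vd × C = 522.6 × 3.460 = 1808 mg

1810 mg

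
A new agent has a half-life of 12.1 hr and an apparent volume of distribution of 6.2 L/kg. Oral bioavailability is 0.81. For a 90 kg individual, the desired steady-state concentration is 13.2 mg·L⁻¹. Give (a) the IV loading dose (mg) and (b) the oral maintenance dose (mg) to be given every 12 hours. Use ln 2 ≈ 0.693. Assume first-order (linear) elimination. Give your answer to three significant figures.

Total Vd = 6.2 × 90 = 558.0 L
LD = Vd × C = 558.0 × 13.2 = 7366 mg
CL = 0.693 × Vd / t½ = 0.693 × 558.0 / 12.1 = 31.96 L/h
D = CL × Css × τ / F = 31.96 × 13.2 × 12 / 0.81 = 6250 mg

(a) 7370 mg; (b) 6250 mg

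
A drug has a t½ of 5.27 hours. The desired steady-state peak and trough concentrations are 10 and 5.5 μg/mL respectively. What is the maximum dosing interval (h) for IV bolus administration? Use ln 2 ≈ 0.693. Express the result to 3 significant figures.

k = 0.693 / t½ = 0.693 / 5.27 = 0.1315 h⁻¹
Between IV bolus doses, concentration decays as C = C₀·e^(−kτ), so C_peak/C_trough = e^(kτ).
τ_max = ln(C_peak/C_trough) / k = ln(10/5.5) / 0.1315 = 0.5978 / 0.1315 = 4.546 h

4.55 h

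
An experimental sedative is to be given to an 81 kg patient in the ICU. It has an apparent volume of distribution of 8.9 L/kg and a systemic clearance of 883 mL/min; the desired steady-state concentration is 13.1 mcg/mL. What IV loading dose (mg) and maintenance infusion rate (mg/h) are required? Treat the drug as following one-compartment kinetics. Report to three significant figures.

Vd = 8.9 L/kg × 81 kg = 720.9 L
Loading: fill Vd to C_target → 720.9 L × 13.1 mg/L = 9444 mg
CL = 883 mL/min × 60/1000 = 52.98 L/h
Maintenance: replace elimination → rate = CL × Css = 52.98 × 13.1 = 694.0 mg/h

(a) 9440 mg; (b) 694 mg/h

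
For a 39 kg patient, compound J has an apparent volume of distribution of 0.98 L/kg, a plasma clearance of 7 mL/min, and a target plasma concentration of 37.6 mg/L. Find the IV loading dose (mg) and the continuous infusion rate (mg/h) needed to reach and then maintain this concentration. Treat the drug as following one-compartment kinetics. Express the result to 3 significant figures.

Vd(total) = 39 kg × 0.98 L/kg = 38.22 L
LD = Vd · C_target = 38.22 × 37.6 = 1437 mg
CL = 7 mL/min × 60/1000 = 0.4200 L/h
Maintenance: replace elimination → rate = CL × Css = 0.4200 × 37.6 = 15.79 mg/h

(a) 1440 mg; (b) 15.8 mg/h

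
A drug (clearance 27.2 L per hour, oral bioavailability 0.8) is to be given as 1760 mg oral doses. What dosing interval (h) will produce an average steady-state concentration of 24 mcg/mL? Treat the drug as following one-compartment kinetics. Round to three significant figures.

F·D/τ = CL·Css → τ = F·D / (CL·Css).
τ = 0.8 × 1760 / (27.2 × 24) = 2.157 h

2.16 h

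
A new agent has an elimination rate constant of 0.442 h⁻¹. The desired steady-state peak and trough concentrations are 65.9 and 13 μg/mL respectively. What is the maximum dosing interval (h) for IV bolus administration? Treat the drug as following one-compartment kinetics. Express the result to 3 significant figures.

3.67 h

Between IV bolus doses, concentration decays as C = C₀·e^(−kτ), so C_peak/C_trough = e^(kτ).
τ_max = ln(C_peak/C_trough) / k = ln(65.9/13) / 0.4420 = 1.623 / 0.4420 = 3.672 h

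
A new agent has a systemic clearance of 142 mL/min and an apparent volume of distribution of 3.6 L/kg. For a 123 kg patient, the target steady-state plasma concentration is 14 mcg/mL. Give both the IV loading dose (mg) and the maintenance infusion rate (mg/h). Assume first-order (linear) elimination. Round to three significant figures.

Vd(total) = 123 kg × 3.6 L/kg = 442.8 L
Loading: fill Vd to C_target → 442.8 L × 14 mg/L = 6199 mg
CL = 142 mL/min = 142 × 0.06 = 8.520 L/h
Maintenance: replace elimination → rate = CL × Css = 8.520 × 14 = 119.3 mg/h

(a) 6200 mg; (b) 119 mg/h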